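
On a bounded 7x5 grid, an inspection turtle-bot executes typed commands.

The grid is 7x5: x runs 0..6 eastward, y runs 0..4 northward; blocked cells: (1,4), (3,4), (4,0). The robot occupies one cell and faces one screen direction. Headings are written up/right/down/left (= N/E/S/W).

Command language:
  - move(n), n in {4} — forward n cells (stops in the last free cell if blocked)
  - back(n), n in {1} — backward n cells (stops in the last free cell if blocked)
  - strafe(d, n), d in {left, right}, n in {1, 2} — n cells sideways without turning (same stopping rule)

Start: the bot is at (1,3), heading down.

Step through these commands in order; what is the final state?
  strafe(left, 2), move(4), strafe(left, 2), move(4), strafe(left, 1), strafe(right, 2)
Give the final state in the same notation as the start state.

at (1,0), heading down

from: at (1,3), heading down
t=1 strafe(left, 2) ⇒ at (3,3), heading down
t=2 move(4) ⇒ at (3,0), heading down
t=3 strafe(left, 2) ⇒ at (3,0), heading down
t=4 move(4) ⇒ at (3,0), heading down
t=5 strafe(left, 1) ⇒ at (3,0), heading down
t=6 strafe(right, 2) ⇒ at (1,0), heading down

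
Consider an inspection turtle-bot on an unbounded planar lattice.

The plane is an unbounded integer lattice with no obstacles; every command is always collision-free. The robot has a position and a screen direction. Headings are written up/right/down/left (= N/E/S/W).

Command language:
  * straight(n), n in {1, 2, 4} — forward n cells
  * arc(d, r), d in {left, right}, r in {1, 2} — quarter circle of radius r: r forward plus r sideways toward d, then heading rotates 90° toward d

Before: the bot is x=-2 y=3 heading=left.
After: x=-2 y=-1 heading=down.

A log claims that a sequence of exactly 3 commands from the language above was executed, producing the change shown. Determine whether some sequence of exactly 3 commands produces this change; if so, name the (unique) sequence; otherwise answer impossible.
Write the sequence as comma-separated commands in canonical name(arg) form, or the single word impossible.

arc(left, 2), arc(left, 1), arc(right, 1)

key: position moved to (-2,-1) AND the heading swung to S — translation plus rotation needed
t0: x=-2 y=3 heading=left
t=1 arc(left, 2) ⇒ x=-4 y=1 heading=down
t=2 arc(left, 1) ⇒ x=-3 y=0 heading=right
t=3 arc(right, 1) ⇒ x=-2 y=-1 heading=down
no other 3-command option fits: unique.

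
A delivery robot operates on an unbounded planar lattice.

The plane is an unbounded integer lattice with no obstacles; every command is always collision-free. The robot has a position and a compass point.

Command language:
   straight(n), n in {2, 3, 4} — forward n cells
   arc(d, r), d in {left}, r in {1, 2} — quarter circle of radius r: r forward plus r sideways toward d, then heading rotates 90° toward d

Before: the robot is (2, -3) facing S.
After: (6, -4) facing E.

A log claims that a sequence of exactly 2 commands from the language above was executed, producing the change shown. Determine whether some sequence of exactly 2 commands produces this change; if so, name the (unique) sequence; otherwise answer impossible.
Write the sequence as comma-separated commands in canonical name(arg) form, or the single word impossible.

key: cell and facing (now E) both changed — the 2 commands mix motion and turning
initial: (2, -3) facing S
[1] after arc(left, 1): (3, -4) facing E
[2] after straight(3): (6, -4) facing E
no other 2-command option fits: unique.

arc(left, 1), straight(3)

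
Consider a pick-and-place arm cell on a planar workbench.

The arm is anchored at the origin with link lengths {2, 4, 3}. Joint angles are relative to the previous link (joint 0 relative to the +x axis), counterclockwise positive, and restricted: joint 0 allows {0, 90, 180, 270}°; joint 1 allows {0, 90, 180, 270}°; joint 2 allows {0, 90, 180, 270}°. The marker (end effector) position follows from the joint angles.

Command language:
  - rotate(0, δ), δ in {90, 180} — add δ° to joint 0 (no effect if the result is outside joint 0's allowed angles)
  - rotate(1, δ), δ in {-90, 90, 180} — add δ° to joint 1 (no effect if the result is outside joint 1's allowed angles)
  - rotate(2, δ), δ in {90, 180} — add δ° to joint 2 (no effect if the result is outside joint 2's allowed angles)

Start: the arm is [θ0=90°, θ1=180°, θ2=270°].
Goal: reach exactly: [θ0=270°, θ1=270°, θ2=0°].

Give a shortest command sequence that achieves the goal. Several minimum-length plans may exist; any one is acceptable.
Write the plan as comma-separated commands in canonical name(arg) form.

initial: [θ0=90°, θ1=180°, θ2=270°]
1. rotate(1, 90) → [θ0=90°, θ1=270°, θ2=270°]
2. rotate(2, 90) → [θ0=90°, θ1=270°, θ2=0°]
3. rotate(0, 180) → [θ0=270°, θ1=270°, θ2=0°]
no 2-step plan works, so 3 is optimal.

rotate(1, 90), rotate(2, 90), rotate(0, 180)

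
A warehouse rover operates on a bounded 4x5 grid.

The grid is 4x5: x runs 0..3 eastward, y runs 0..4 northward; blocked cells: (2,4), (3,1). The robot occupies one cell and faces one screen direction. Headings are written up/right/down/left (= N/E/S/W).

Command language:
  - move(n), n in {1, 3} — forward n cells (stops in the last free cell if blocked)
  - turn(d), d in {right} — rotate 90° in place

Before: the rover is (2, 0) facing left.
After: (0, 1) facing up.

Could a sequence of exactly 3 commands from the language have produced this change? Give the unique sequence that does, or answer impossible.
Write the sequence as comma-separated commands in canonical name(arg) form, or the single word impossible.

key: move(3) runs into the grid edge before its full distance
initial: (2, 0) facing left
step 1 (move(3)): (0, 0) facing left
step 2 (turn(right)): (0, 0) facing up
step 3 (move(1)): (0, 1) facing up
all 27 alternatives checked — unique.

move(3), turn(right), move(1)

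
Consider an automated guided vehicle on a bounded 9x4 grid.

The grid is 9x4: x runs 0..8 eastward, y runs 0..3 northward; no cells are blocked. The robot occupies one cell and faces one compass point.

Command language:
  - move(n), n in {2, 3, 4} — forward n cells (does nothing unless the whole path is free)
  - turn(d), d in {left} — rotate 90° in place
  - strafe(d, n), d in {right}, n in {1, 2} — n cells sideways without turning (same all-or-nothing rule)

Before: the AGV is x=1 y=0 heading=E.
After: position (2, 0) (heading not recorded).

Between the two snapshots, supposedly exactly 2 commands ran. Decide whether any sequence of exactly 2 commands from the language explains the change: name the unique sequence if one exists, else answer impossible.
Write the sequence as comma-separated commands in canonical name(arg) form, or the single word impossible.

key: running strafe(right, 1) before turn(left) would end elsewhere — order is forced
start: x=1 y=0 heading=E
step 1 (turn(left)): x=1 y=0 heading=N
step 2 (strafe(right, 1)): x=2 y=0 heading=N
uniquely the one of 36 2-step routes that fits.

turn(left), strafe(right, 1)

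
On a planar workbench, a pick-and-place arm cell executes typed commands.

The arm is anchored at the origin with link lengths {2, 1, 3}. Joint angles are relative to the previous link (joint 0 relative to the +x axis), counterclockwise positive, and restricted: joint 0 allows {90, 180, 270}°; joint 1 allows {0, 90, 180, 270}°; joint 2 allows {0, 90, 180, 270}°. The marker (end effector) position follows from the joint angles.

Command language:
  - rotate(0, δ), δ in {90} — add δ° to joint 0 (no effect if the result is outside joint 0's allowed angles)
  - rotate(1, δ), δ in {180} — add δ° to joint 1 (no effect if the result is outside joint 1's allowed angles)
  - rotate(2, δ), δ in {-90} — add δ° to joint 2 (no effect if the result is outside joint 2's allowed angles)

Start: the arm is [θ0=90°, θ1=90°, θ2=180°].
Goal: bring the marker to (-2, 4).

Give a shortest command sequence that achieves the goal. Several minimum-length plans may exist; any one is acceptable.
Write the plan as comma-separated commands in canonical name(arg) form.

rotate(0, 90), rotate(1, 180), rotate(2, -90), rotate(2, -90)

t0: [θ0=90°, θ1=90°, θ2=180°]
t=1 rotate(0, 90) ⇒ [θ0=180°, θ1=90°, θ2=180°]
t=2 rotate(1, 180) ⇒ [θ0=180°, θ1=270°, θ2=180°]
t=3 rotate(2, -90) ⇒ [θ0=180°, θ1=270°, θ2=90°]
t=4 rotate(2, -90) ⇒ [θ0=180°, θ1=270°, θ2=0°]
nothing shorter than 4 reaches the goal.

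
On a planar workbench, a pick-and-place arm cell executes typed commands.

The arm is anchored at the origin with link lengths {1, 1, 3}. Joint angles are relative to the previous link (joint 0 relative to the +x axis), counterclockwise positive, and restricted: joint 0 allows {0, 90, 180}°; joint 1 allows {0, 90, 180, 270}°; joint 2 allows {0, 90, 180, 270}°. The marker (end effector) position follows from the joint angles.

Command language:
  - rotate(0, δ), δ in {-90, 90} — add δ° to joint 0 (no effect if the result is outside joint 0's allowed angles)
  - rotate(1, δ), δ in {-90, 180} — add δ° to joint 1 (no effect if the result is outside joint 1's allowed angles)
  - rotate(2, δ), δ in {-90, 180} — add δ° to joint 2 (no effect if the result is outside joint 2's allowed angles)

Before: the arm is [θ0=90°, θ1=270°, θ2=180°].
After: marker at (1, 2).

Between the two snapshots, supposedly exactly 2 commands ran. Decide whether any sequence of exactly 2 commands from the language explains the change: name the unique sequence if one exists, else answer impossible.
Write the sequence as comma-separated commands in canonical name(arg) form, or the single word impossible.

start: [θ0=90°, θ1=270°, θ2=180°]
[1] after rotate(0, -90): [θ0=0°, θ1=270°, θ2=180°]
[2] after rotate(0, -90): [θ0=0°, θ1=270°, θ2=180°]
all 36 alternatives checked — unique.

rotate(0, -90), rotate(0, -90)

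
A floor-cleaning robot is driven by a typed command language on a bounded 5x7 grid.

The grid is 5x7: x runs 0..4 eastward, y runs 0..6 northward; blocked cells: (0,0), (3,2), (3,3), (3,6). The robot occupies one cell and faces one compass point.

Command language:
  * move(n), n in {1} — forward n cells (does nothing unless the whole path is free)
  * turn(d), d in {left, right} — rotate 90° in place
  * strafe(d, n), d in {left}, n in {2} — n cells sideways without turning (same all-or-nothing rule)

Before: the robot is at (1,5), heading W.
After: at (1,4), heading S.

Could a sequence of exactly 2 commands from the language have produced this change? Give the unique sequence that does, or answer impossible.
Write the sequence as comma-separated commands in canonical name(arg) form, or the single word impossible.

key: order matters: swapping turn(left) and move(1) lands elsewhere
initial: at (1,5), heading W
[1] after turn(left): at (1,5), heading S
[2] after move(1): at (1,4), heading S
all 16 alternatives checked — unique.

turn(left), move(1)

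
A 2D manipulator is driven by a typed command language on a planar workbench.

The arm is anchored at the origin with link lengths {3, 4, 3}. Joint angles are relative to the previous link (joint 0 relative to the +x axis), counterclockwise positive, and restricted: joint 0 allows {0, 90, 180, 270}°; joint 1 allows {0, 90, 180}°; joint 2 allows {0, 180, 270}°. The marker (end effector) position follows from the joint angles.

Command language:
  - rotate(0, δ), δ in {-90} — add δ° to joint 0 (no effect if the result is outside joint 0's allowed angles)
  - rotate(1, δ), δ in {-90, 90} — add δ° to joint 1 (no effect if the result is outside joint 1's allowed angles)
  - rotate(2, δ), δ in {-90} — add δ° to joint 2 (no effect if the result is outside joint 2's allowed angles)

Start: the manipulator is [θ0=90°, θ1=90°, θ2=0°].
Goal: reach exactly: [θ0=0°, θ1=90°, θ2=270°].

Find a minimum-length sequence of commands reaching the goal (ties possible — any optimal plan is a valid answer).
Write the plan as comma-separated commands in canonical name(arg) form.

rotate(2, -90), rotate(0, -90)

begin: [θ0=90°, θ1=90°, θ2=0°]
[1] after rotate(2, -90): [θ0=90°, θ1=90°, θ2=270°]
[2] after rotate(0, -90): [θ0=0°, θ1=90°, θ2=270°]
shorter routes all fall short; 2 is best.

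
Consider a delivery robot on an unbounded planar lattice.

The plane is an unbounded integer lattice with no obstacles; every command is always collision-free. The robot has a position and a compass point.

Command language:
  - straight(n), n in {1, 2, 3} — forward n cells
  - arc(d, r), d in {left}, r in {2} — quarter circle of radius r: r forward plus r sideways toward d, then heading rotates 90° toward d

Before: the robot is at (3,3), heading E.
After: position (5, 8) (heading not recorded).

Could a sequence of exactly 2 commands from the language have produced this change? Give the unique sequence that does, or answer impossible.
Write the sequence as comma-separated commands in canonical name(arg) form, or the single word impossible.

arc(left, 2), straight(3)

key: order matters: swapping arc(left, 2) and straight(3) lands elsewhere
initial: at (3,3), heading E
[1] after arc(left, 2): at (5,5), heading N
[2] after straight(3): at (5,8), heading N
no other 2-command option fits: unique.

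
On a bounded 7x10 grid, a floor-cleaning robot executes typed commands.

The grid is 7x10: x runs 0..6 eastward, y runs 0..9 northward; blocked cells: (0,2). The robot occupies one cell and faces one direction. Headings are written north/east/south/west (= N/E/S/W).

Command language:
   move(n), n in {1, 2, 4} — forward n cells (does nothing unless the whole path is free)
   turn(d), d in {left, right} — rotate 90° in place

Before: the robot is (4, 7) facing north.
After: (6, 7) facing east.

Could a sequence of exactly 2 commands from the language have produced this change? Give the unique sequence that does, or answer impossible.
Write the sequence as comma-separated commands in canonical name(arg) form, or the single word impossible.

key: position moved to (6,7) AND the heading swung to E — translation plus rotation needed
begin: (4, 7) facing north
[1] after turn(right): (4, 7) facing east
[2] after move(2): (6, 7) facing east
uniquely the one of 25 2-step routes that fits.

turn(right), move(2)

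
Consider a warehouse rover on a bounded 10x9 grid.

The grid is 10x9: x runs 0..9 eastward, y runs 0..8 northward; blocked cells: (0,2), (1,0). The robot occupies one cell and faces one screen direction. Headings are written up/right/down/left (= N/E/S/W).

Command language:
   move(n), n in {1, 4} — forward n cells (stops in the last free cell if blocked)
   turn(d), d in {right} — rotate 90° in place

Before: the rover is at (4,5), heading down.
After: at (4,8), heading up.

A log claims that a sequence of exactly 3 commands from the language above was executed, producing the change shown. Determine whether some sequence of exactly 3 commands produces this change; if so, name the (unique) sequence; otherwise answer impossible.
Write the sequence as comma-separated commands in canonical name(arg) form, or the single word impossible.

key: running move(4) before turn(right) would end elsewhere — order is forced
initial: at (4,5), heading down
1. turn(right) → at (4,5), heading left
2. turn(right) → at (4,5), heading up
3. move(4) → at (4,8), heading up
no rival 3-sequence matches.

turn(right), turn(right), move(4)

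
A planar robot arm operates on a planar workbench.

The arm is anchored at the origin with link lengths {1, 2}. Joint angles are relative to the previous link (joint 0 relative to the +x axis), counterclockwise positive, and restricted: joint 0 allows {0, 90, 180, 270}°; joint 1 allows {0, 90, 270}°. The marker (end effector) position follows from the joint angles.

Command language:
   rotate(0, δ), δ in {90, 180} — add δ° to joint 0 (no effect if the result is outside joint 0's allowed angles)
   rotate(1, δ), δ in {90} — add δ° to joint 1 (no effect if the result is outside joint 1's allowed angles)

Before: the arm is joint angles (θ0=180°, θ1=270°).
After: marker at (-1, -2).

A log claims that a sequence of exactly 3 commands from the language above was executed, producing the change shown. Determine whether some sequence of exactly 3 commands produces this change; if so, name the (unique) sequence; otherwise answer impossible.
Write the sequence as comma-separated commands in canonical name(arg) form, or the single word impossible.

from: joint angles (θ0=180°, θ1=270°)
[1] after rotate(1, 90): joint angles (θ0=180°, θ1=0°)
[2] after rotate(1, 90): joint angles (θ0=180°, θ1=90°)
[3] after rotate(1, 90): joint angles (θ0=180°, θ1=90°)
no other 3-command option fits: unique.

rotate(1, 90), rotate(1, 90), rotate(1, 90)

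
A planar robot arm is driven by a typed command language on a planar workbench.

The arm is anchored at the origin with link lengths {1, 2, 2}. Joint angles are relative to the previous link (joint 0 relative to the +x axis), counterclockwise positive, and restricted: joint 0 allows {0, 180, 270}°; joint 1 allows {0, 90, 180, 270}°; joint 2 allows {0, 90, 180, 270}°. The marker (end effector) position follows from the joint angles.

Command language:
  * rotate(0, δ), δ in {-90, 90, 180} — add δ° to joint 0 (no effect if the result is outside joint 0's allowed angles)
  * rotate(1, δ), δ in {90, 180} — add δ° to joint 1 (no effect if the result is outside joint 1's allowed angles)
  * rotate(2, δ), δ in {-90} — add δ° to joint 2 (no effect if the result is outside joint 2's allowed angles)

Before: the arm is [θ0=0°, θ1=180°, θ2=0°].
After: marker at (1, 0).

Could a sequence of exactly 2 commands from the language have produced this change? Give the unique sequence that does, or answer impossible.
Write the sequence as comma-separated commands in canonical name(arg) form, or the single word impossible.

begin: [θ0=0°, θ1=180°, θ2=0°]
step 1 (rotate(2, -90)): [θ0=0°, θ1=180°, θ2=270°]
step 2 (rotate(2, -90)): [θ0=0°, θ1=180°, θ2=180°]
all 36 alternatives checked — unique.

rotate(2, -90), rotate(2, -90)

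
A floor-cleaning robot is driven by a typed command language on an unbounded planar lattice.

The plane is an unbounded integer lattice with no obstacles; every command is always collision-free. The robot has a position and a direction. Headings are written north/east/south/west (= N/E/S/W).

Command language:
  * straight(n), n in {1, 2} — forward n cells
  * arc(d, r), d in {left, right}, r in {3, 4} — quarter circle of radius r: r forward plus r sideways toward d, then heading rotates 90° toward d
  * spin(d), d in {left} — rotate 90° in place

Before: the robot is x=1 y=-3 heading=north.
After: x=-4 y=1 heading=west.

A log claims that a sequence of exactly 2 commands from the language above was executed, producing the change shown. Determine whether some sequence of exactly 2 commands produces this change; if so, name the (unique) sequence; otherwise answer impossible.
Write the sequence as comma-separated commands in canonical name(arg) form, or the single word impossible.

key: position moved to (-4,1) AND the heading swung to W — translation plus rotation needed
from: x=1 y=-3 heading=north
t=1 arc(left, 4) ⇒ x=-3 y=1 heading=west
t=2 straight(1) ⇒ x=-4 y=1 heading=west
uniquely the one of 49 2-step routes that fits.

arc(left, 4), straight(1)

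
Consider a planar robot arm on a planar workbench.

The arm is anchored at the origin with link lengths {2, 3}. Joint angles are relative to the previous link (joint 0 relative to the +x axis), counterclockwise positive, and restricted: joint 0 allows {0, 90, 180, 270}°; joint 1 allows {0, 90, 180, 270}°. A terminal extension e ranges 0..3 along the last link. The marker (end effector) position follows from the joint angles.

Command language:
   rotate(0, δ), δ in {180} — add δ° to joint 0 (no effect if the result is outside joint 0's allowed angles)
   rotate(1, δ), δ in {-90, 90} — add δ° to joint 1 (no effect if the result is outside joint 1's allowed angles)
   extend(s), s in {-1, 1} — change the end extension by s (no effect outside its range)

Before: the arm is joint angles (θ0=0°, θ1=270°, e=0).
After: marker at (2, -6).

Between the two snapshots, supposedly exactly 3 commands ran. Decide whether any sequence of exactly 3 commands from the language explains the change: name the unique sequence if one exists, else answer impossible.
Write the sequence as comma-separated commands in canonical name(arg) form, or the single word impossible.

extend(1), extend(1), extend(1)

t0: joint angles (θ0=0°, θ1=270°, e=0)
t=1 extend(1) ⇒ joint angles (θ0=0°, θ1=270°, e=1)
t=2 extend(1) ⇒ joint angles (θ0=0°, θ1=270°, e=2)
t=3 extend(1) ⇒ joint angles (θ0=0°, θ1=270°, e=3)
no other 3-command option fits: unique.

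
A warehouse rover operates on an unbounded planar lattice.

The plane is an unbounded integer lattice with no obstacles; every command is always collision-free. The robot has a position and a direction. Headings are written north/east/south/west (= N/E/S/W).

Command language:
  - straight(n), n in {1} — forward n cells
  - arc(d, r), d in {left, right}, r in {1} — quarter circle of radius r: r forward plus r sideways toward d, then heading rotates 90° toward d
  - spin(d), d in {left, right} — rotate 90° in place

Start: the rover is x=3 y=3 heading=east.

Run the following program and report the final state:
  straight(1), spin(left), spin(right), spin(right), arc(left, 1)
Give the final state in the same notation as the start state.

initial: x=3 y=3 heading=east
t=1 straight(1) ⇒ x=4 y=3 heading=east
t=2 spin(left) ⇒ x=4 y=3 heading=north
t=3 spin(right) ⇒ x=4 y=3 heading=east
t=4 spin(right) ⇒ x=4 y=3 heading=south
t=5 arc(left, 1) ⇒ x=5 y=2 heading=east

x=5 y=2 heading=east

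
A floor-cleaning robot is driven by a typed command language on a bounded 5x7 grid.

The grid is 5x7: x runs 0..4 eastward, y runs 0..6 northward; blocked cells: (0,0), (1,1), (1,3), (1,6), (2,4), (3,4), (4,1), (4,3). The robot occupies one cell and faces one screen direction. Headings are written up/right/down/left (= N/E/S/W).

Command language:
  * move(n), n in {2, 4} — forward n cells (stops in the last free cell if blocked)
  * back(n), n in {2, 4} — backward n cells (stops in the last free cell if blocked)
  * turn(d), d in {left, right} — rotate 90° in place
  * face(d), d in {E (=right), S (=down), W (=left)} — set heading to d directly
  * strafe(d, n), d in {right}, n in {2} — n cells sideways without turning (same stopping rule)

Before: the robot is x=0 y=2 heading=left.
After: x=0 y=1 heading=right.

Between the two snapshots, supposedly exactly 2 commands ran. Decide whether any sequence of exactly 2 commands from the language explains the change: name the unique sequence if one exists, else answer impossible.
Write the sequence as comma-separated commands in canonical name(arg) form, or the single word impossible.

key: strafe(right, 2) is stopped early by the blocked cell at (0,0)
t0: x=0 y=2 heading=left
1. face(E) → x=0 y=2 heading=right
2. strafe(right, 2) → x=0 y=1 heading=right
no rival 2-sequence matches.

face(E), strafe(right, 2)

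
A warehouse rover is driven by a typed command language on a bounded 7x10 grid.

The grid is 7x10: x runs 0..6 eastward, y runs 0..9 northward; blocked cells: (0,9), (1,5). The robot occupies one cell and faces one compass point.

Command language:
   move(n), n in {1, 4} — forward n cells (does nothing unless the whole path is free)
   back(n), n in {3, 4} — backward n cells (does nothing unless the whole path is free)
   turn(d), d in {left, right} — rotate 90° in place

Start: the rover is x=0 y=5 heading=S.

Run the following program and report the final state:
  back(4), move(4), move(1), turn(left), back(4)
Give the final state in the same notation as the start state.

from: x=0 y=5 heading=S
[1] after back(4): x=0 y=5 heading=S
[2] after move(4): x=0 y=1 heading=S
[3] after move(1): x=0 y=0 heading=S
[4] after turn(left): x=0 y=0 heading=E
[5] after back(4): x=0 y=0 heading=E

x=0 y=0 heading=E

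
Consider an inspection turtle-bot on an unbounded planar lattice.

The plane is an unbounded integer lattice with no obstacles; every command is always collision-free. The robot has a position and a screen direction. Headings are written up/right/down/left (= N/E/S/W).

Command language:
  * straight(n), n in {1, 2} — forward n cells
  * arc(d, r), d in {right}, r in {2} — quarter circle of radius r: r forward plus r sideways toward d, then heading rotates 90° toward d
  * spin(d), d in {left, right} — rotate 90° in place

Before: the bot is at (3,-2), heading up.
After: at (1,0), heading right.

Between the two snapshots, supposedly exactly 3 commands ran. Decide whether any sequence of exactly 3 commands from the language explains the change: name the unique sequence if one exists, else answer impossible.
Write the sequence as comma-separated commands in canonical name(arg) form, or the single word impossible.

spin(left), arc(right, 2), spin(right)

key: running spin(right) before spin(left) would end elsewhere — order is forced
initial: at (3,-2), heading up
t=1 spin(left) ⇒ at (3,-2), heading left
t=2 arc(right, 2) ⇒ at (1,0), heading up
t=3 spin(right) ⇒ at (1,0), heading right
uniquely the one of 125 3-step routes that fits.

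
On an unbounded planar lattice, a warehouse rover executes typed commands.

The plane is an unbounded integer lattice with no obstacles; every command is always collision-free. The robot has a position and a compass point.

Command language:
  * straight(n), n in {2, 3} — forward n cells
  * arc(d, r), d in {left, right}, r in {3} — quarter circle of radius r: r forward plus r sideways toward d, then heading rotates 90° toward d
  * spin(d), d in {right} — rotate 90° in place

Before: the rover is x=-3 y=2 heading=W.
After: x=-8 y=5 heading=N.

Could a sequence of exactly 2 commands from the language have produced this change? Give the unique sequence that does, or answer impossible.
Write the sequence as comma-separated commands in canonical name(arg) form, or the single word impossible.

straight(2), arc(right, 3)

key: order matters: swapping straight(2) and arc(right, 3) lands elsewhere
start: x=-3 y=2 heading=W
1. straight(2) → x=-5 y=2 heading=W
2. arc(right, 3) → x=-8 y=5 heading=N
no rival 2-sequence matches.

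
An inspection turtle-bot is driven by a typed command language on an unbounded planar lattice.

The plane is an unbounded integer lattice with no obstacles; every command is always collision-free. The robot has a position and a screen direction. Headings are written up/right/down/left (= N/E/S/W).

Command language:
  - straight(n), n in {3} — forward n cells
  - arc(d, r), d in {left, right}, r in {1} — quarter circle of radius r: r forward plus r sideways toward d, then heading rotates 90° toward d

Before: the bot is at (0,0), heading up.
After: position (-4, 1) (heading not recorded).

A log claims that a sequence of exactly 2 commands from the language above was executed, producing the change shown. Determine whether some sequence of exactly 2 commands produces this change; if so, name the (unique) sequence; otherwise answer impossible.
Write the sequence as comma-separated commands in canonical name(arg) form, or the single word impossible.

key: running straight(3) before arc(left, 1) would end elsewhere — order is forced
start: at (0,0), heading up
t=1 arc(left, 1) ⇒ at (-1,1), heading left
t=2 straight(3) ⇒ at (-4,1), heading left
no other 2-command option fits: unique.

arc(left, 1), straight(3)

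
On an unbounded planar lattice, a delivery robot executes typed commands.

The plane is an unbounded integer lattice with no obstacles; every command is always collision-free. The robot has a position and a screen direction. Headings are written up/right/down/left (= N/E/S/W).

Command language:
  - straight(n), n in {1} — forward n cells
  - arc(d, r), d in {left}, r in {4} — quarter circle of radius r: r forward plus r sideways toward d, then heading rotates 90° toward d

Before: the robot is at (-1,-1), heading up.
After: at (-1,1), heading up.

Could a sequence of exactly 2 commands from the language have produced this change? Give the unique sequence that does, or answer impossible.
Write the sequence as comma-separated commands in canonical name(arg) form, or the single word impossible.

straight(1), straight(1)

key: heading stays N — no command in the sequence turns
start: at (-1,-1), heading up
t=1 straight(1) ⇒ at (-1,0), heading up
t=2 straight(1) ⇒ at (-1,1), heading up
no rival 2-sequence matches.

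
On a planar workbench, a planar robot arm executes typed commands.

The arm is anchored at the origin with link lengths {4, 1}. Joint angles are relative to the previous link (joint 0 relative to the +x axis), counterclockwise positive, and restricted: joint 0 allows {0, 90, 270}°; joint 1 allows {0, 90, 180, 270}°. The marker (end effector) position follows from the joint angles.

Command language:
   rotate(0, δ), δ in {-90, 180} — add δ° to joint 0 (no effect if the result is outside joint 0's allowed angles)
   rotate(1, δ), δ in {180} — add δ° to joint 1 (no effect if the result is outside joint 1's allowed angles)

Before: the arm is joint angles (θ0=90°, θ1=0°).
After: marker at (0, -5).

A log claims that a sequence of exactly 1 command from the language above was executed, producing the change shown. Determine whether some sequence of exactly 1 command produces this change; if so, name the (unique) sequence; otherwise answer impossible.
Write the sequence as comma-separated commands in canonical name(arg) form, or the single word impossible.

rotate(0, 180)

initial: joint angles (θ0=90°, θ1=0°)
t=1 rotate(0, 180) ⇒ joint angles (θ0=270°, θ1=0°)
uniquely the one of 3 1-step routes that fits.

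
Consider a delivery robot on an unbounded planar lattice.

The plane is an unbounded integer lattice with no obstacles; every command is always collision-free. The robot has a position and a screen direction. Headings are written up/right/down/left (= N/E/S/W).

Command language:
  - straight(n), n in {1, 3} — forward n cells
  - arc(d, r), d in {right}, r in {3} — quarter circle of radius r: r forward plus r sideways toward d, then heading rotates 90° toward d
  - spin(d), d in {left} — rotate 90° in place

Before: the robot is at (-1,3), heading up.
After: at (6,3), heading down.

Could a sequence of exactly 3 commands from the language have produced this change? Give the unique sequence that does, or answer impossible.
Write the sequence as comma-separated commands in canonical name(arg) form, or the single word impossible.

key: cell and facing (now S) both changed — the 3 commands mix motion and turning
from: at (-1,3), heading up
step 1 (arc(right, 3)): at (2,6), heading right
step 2 (straight(1)): at (3,6), heading right
step 3 (arc(right, 3)): at (6,3), heading down
no other 3-command option fits: unique.

arc(right, 3), straight(1), arc(right, 3)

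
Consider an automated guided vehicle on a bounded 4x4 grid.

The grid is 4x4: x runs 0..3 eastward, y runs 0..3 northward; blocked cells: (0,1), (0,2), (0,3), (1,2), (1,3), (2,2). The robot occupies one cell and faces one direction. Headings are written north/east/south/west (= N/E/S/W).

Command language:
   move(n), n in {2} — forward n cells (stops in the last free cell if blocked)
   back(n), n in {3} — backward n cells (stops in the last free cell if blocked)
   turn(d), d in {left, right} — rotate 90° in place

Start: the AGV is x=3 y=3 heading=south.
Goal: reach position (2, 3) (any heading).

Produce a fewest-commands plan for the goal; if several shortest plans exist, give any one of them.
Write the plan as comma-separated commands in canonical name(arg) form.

turn(right), move(2)

from: x=3 y=3 heading=south
[1] after turn(right): x=3 y=3 heading=west
[2] after move(2): x=2 y=3 heading=west
minimal: 2 command(s), checked below 2.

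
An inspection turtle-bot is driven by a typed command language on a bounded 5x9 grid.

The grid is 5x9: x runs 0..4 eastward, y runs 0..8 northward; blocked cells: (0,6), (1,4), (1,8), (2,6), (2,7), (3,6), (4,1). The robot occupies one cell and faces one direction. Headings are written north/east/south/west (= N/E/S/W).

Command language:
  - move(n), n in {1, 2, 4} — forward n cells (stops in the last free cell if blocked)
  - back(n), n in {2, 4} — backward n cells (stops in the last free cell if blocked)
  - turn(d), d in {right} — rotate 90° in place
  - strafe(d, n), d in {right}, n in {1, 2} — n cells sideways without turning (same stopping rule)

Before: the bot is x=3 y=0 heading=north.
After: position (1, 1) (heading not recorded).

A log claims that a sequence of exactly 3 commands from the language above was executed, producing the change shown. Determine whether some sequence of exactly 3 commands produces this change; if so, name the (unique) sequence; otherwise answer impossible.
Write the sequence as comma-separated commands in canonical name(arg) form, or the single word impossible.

key: running back(2) before move(1) would end elsewhere — order is forced
begin: x=3 y=0 heading=north
[1] after move(1): x=3 y=1 heading=north
[2] after turn(right): x=3 y=1 heading=east
[3] after back(2): x=1 y=1 heading=east
uniquely the one of 512 3-step routes that fits.

move(1), turn(right), back(2)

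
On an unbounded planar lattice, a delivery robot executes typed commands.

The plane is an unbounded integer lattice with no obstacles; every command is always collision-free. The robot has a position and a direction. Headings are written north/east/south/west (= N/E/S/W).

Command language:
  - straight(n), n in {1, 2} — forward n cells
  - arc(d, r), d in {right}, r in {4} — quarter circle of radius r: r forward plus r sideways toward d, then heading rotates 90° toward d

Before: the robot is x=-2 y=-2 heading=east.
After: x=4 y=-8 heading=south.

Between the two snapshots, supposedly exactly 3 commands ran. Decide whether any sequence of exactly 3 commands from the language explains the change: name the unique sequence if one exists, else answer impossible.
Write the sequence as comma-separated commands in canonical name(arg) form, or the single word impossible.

key: cell and facing (now S) both changed — the 3 commands mix motion and turning
begin: x=-2 y=-2 heading=east
step 1 (straight(2)): x=0 y=-2 heading=east
step 2 (arc(right, 4)): x=4 y=-6 heading=south
step 3 (straight(2)): x=4 y=-8 heading=south
no rival 3-sequence matches.

straight(2), arc(right, 4), straight(2)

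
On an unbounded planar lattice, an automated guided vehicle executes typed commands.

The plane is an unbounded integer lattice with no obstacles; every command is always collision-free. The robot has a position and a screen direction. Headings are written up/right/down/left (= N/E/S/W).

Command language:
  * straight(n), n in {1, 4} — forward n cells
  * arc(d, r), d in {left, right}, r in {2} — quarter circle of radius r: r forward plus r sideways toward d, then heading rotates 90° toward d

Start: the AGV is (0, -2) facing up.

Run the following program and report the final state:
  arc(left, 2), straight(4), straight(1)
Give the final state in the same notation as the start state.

from: (0, -2) facing up
[1] after arc(left, 2): (-2, 0) facing left
[2] after straight(4): (-6, 0) facing left
[3] after straight(1): (-7, 0) facing left

(-7, 0) facing left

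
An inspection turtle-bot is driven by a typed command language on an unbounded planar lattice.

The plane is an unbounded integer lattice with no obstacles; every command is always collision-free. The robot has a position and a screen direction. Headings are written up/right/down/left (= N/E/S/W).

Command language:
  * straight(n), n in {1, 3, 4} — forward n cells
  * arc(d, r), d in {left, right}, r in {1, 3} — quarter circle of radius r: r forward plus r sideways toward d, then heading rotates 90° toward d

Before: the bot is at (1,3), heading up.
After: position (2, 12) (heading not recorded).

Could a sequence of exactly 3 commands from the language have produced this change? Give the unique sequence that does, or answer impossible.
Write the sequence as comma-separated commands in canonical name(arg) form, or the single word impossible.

straight(4), straight(4), arc(right, 1)

key: order matters: swapping straight(4) and arc(right, 1) lands elsewhere
initial: at (1,3), heading up
1. straight(4) → at (1,7), heading up
2. straight(4) → at (1,11), heading up
3. arc(right, 1) → at (2,12), heading right
no rival 3-sequence matches.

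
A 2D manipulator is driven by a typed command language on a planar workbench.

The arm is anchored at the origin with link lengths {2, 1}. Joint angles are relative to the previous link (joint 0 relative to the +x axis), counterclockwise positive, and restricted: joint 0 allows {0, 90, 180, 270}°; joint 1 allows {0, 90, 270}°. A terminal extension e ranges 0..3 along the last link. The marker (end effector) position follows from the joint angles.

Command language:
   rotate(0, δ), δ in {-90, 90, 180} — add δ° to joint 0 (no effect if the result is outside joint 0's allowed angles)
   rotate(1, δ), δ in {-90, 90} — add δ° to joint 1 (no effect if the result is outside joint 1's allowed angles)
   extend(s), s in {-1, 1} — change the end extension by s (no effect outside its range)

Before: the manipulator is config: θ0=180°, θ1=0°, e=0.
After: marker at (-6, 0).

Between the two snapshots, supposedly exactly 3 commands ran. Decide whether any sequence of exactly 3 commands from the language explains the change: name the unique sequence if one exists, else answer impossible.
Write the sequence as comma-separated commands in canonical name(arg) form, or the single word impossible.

extend(1), extend(1), extend(1)

from: config: θ0=180°, θ1=0°, e=0
t=1 extend(1) ⇒ config: θ0=180°, θ1=0°, e=1
t=2 extend(1) ⇒ config: θ0=180°, θ1=0°, e=2
t=3 extend(1) ⇒ config: θ0=180°, θ1=0°, e=3
all 343 alternatives checked — unique.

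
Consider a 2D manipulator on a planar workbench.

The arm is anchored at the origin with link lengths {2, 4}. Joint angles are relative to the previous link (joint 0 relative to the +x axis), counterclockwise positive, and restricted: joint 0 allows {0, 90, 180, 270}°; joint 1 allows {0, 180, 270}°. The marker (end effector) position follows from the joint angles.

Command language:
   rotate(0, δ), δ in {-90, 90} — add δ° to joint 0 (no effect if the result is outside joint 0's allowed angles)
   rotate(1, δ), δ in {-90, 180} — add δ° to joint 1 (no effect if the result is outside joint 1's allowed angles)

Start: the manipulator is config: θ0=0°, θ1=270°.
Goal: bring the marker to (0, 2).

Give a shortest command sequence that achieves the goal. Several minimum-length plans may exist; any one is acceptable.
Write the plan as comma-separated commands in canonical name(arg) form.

initial: config: θ0=0°, θ1=270°
t=1 rotate(1, -90) ⇒ config: θ0=0°, θ1=180°
t=2 rotate(0, -90) ⇒ config: θ0=270°, θ1=180°
shorter routes all fall short; 2 is best.

rotate(1, -90), rotate(0, -90)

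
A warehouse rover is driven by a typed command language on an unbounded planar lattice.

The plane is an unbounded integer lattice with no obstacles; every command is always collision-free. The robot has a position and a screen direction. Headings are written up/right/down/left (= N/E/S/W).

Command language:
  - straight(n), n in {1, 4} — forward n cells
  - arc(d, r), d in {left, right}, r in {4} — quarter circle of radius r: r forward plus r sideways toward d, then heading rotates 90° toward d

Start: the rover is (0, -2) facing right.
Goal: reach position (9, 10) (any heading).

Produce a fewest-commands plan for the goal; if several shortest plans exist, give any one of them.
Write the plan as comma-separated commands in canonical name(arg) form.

straight(1), arc(left, 4), straight(4), arc(right, 4)

from: (0, -2) facing right
1. straight(1) → (1, -2) facing right
2. arc(left, 4) → (5, 2) facing up
3. straight(4) → (5, 6) facing up
4. arc(right, 4) → (9, 10) facing right
nothing shorter than 4 reaches the goal.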